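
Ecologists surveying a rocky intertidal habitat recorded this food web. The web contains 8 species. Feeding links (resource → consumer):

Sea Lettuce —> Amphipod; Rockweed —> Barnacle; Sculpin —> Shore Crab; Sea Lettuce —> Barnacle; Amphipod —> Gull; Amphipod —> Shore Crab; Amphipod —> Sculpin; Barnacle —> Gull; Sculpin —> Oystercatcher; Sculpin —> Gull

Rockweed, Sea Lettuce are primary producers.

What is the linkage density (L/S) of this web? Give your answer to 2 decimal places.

There are L = 10 links among S = 8 species.
L/S = 10/8 = 1.2500 ≈ 1.25.

L/S = 1.25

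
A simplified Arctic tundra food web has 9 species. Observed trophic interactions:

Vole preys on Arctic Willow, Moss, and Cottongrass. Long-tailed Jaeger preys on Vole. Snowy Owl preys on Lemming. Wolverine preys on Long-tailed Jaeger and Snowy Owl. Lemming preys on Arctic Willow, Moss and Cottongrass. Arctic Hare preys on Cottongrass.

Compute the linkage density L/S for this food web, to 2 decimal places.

There are L = 11 links among S = 9 species.
L/S = 11/9 = 1.2222 ≈ 1.22.

L/S = 1.22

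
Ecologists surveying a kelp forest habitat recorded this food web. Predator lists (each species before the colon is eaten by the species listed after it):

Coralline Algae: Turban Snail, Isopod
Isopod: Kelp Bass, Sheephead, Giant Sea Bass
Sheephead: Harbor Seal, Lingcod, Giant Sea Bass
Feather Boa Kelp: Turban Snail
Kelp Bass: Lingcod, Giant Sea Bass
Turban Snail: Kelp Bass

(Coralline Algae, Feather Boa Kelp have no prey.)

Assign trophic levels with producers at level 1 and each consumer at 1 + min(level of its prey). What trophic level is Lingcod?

Trophic level 4

Coralline Algae is a producer → level 1.
Turban Snail eats Coralline Algae → level 2.
Kelp Bass eats Turban Snail → level 3.
Lingcod eats Kelp Bass → level 4.
No prey of Lingcod is below level 3, so 4 is the minimum.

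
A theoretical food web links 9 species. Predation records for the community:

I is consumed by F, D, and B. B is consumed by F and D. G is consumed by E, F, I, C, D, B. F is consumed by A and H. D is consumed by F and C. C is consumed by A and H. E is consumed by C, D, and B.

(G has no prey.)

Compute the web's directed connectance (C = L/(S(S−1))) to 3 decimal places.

C = 0.278

The web has S = 9 species and L = 20 feeding links.
C = L / (S(S−1)) = 20 / 72 = 0.2778 ≈ 0.278.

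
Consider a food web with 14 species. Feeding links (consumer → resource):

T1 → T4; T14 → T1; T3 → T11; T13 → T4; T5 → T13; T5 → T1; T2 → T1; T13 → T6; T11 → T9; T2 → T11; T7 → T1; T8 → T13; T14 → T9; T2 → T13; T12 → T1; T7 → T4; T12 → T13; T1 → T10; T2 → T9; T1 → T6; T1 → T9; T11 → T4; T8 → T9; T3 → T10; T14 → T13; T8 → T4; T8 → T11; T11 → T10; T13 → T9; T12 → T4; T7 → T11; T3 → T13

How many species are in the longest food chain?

3 species

One longest chain: T9 → T1 → T14.
It has 3 species and 2 links.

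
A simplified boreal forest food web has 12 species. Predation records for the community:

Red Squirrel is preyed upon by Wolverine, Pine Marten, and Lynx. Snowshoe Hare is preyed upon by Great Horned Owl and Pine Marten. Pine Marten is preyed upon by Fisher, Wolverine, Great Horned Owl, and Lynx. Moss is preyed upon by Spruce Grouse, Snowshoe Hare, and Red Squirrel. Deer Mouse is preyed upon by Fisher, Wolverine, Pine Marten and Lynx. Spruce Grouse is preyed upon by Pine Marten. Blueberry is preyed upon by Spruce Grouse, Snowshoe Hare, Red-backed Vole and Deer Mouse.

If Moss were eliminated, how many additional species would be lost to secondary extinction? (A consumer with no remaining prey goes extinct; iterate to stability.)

Remove Moss.
Round 1: Red Squirrel (all prey gone) → extinct.
No further losses. Total secondary extinctions: 1.

1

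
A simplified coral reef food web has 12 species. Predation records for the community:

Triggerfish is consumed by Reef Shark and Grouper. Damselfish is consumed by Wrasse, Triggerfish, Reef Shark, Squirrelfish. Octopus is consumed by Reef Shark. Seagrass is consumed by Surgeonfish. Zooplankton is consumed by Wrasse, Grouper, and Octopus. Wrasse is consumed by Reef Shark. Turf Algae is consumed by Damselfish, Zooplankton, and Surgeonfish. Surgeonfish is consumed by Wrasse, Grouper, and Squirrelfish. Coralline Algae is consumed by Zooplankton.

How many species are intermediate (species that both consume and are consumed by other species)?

Intermediate species (has both prey and predators): Zooplankton, Surgeonfish, Damselfish, Wrasse, Triggerfish, Octopus.
Count: 6.

6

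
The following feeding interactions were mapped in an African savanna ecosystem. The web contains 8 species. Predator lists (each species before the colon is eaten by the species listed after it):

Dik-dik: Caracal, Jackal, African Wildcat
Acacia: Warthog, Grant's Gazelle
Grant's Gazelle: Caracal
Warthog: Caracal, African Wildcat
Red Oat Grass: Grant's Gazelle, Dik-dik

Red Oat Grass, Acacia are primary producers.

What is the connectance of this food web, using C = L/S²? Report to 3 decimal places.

The web has S = 8 species and L = 10 feeding links.
C = L / S² = 10 / 64 = 0.1562 ≈ 0.156.

C = 0.156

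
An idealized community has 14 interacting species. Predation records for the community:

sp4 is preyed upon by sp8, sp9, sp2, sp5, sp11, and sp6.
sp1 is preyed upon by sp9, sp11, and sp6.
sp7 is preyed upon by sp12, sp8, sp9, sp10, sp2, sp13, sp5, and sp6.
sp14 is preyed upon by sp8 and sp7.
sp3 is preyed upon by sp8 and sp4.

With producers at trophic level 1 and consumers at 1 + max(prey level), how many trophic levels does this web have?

Producers (level 1): sp14, sp1, sp3.
sp3 → sp4 → sp9 gives sp9 level 3.
No species has a prey at level 3, so no species reaches level 4.

3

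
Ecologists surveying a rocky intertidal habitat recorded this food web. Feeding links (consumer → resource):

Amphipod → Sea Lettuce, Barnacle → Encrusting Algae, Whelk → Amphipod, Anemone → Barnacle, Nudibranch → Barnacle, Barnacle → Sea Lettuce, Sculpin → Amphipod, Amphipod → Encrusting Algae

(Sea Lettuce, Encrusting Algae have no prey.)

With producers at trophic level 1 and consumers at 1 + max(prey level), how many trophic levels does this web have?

Producers (level 1): Sea Lettuce, Encrusting Algae.
Sea Lettuce → Barnacle → Nudibranch gives Nudibranch level 3.
No species has a prey at level 3, so no species reaches level 4.

3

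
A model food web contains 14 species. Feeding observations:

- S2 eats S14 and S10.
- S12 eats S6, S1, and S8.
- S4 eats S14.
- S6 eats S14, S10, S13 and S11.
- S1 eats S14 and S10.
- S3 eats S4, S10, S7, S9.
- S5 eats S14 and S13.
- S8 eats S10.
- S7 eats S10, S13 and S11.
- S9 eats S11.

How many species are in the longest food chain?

One longest chain: S11 → S9 → S3.
It has 3 species and 2 links.

3 species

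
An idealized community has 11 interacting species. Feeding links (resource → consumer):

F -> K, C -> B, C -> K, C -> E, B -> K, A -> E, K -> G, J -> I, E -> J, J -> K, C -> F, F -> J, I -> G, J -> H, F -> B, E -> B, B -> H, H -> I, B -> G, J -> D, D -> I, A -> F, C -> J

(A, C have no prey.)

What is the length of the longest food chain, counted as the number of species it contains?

6 species

One longest chain: A → F → J → H → I → G.
It has 6 species and 5 links.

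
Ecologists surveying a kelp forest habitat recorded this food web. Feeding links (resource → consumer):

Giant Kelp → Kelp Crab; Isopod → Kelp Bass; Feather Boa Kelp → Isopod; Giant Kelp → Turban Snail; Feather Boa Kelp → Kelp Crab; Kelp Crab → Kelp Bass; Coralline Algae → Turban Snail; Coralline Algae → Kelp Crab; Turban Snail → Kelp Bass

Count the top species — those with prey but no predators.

Top species (has prey, but nothing eats it): Kelp Bass.
Count: 1.

1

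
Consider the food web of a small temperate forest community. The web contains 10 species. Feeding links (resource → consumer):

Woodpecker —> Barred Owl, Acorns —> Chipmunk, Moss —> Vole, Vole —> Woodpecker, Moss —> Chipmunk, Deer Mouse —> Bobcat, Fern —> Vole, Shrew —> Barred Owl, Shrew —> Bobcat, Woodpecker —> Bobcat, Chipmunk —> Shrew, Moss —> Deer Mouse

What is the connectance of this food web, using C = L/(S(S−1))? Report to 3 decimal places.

The web has S = 10 species and L = 12 feeding links.
C = L / (S(S−1)) = 12 / 90 = 0.1333 ≈ 0.133.

C = 0.133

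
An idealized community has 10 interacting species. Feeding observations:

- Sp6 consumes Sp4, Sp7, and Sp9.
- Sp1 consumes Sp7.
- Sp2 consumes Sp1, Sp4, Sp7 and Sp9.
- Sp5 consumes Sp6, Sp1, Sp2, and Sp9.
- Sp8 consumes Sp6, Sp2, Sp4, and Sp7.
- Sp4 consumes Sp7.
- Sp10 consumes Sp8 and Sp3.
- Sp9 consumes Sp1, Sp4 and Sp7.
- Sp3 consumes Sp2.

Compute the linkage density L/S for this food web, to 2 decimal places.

L/S = 2.30

There are L = 23 links among S = 10 species.
L/S = 23/10 = 2.3000 ≈ 2.30.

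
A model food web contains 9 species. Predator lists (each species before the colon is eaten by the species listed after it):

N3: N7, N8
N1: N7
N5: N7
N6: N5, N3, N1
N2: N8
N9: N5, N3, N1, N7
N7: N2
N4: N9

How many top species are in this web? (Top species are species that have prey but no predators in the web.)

1

Top species (has prey, but nothing eats it): N8.
Count: 1.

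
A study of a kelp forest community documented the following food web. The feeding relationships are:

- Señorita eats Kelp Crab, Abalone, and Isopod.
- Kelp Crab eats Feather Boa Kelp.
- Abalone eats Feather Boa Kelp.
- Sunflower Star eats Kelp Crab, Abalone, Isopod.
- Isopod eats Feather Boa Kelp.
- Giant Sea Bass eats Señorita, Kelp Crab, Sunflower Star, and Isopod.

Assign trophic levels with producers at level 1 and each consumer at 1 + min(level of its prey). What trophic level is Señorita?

Feather Boa Kelp is a producer → level 1.
Abalone eats Feather Boa Kelp → level 2.
Señorita eats Abalone → level 3.
No prey of Señorita is below level 2, so 3 is the minimum.

Trophic level 3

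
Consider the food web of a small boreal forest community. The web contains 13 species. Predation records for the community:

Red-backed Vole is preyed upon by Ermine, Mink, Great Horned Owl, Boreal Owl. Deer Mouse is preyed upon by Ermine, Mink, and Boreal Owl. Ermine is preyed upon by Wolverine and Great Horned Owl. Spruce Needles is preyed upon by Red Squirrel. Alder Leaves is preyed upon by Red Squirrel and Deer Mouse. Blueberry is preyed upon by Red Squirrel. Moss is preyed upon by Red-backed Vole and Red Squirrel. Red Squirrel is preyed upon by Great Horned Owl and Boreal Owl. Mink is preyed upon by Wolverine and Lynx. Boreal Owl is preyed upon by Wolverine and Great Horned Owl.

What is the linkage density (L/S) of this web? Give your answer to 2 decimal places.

L/S = 1.62

There are L = 21 links among S = 13 species.
L/S = 21/13 = 1.6154 ≈ 1.62.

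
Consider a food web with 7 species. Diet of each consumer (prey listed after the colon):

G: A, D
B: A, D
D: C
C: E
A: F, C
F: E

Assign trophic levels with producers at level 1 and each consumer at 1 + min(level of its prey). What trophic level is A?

E is a producer → level 1.
F eats E → level 2.
A eats F → level 3.
No prey of A is below level 2, so 3 is the minimum.

Trophic level 3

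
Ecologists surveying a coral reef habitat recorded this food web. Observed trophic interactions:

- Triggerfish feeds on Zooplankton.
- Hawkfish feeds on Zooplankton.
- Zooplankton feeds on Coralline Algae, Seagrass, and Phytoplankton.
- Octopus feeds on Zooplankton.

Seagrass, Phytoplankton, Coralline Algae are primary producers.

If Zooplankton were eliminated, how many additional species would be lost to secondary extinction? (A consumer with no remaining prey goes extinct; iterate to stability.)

3

Remove Zooplankton.
Round 1: Triggerfish (all prey gone), Hawkfish (all prey gone), Octopus (all prey gone) → extinct.
No further losses. Total secondary extinctions: 3.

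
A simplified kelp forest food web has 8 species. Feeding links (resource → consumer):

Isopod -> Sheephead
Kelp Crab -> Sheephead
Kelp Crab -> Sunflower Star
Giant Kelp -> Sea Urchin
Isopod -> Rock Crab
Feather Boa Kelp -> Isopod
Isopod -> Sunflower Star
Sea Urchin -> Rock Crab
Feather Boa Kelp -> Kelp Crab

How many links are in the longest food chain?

2 links

One longest chain: Giant Kelp → Sea Urchin → Rock Crab.
It has 3 species and 2 links.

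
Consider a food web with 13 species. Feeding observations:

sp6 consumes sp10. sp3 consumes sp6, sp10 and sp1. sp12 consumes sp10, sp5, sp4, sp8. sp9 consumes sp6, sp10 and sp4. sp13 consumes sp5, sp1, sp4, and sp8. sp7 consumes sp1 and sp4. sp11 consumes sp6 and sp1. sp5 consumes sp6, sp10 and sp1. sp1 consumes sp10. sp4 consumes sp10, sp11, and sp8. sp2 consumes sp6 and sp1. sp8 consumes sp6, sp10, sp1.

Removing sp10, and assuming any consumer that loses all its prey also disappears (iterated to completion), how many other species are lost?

Remove sp10.
Round 1: sp6 (all prey gone), sp1 (all prey gone) → extinct.
Round 2: sp5 (all prey gone), sp11 (all prey gone), sp2 (all prey gone), sp3 (all prey gone), sp8 (all prey gone) → extinct.
Round 3: sp4 (all prey gone) → extinct.
Round 4: sp13 (all prey gone), sp12 (all prey gone), sp7 (all prey gone), sp9 (all prey gone) → extinct.
No further losses. Total secondary extinctions: 12.

12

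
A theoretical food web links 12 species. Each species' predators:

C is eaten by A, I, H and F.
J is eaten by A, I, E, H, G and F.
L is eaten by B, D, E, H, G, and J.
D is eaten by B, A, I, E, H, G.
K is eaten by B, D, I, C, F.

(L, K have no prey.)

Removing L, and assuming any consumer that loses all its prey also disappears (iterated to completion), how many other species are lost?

Remove L.
Round 1: J (all prey gone) → extinct.
No further losses. Total secondary extinctions: 1.

1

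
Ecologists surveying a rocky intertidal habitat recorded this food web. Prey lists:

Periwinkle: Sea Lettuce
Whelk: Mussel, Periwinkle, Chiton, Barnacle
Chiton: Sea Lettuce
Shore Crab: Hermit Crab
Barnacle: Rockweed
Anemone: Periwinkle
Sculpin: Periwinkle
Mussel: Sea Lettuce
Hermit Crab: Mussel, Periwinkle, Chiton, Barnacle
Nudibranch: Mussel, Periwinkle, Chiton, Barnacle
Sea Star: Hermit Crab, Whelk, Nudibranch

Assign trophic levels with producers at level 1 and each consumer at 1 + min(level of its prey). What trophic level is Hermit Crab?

Trophic level 3

Sea Lettuce is a producer → level 1.
Mussel eats Sea Lettuce → level 2.
Hermit Crab eats Mussel → level 3.
No prey of Hermit Crab is below level 2, so 3 is the minimum.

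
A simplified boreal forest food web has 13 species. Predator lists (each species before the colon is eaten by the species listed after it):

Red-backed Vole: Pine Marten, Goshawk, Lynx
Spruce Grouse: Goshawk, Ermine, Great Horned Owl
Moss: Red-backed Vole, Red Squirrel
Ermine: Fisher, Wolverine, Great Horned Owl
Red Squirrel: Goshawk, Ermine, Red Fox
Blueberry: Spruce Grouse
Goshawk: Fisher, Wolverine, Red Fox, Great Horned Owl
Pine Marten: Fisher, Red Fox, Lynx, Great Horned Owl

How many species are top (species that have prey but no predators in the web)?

Top species (has prey, but nothing eats it): Fisher, Wolverine, Red Fox, Lynx, Great Horned Owl.
Count: 5.

5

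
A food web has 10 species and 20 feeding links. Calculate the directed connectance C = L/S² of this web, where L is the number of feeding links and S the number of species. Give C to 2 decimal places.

C = 0.20

The web has S = 10 species and L = 20 feeding links.
C = L / S² = 20 / 100 = 0.2000 ≈ 0.20.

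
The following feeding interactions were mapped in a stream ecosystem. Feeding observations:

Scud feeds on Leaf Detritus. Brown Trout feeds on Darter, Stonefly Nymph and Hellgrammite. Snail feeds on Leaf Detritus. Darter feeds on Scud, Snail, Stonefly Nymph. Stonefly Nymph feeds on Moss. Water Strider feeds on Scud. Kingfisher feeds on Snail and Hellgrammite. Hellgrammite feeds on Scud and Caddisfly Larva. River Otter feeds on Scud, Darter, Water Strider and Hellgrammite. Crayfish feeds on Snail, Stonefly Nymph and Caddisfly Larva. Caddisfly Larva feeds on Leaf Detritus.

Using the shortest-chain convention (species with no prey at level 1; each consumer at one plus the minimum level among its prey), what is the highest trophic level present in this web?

Basal resources (level 1): Moss, Leaf Detritus.
Following each consumer down to its lowest-level prey: Leaf Detritus → Scud → River Otter (levels 1 through 3).
All prey of River Otter (Scud 2, Water Strider 3, Hellgrammite 3, Darter 3) are at level 2 or above, so River Otter is at level 1 + 2 = 3.
Every consumer has at least one prey at level 2 or below, so none exceeds level 3.

3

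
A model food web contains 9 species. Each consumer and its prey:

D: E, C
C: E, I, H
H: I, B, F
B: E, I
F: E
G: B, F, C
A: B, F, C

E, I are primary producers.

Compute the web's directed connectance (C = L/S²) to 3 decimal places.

C = 0.210

The web has S = 9 species and L = 17 feeding links.
C = L / S² = 17 / 81 = 0.2099 ≈ 0.210.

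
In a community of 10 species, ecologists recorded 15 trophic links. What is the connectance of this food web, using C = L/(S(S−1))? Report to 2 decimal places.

C = 0.17

The web has S = 10 species and L = 15 feeding links.
C = L / (S(S−1)) = 15 / 90 = 0.1667 ≈ 0.17.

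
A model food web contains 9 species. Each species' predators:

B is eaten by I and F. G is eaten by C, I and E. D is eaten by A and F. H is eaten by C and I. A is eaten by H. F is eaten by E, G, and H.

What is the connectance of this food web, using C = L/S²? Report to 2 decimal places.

The web has S = 9 species and L = 13 feeding links.
C = L / S² = 13 / 81 = 0.1605 ≈ 0.16.

C = 0.16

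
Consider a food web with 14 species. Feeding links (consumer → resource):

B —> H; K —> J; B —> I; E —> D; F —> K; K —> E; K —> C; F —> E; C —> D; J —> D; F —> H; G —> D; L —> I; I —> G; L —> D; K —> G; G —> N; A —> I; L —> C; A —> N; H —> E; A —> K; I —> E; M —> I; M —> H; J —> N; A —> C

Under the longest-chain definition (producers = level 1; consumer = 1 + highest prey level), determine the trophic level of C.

D is a producer → level 1.
C eats D → level 2.

Trophic level 2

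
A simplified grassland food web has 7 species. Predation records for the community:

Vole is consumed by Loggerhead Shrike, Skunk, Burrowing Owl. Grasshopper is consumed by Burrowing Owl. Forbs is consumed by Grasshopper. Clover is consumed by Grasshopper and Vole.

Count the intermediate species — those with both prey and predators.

2

Intermediate species (has both prey and predators): Vole, Grasshopper.
Count: 2.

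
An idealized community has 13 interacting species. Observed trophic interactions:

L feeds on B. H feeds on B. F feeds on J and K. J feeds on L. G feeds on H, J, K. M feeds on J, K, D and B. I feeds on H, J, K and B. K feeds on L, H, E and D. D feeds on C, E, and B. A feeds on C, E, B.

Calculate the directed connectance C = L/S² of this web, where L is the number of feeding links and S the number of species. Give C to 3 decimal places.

C = 0.154

The web has S = 13 species and L = 26 feeding links.
C = L / S² = 26 / 169 = 0.1538 ≈ 0.154.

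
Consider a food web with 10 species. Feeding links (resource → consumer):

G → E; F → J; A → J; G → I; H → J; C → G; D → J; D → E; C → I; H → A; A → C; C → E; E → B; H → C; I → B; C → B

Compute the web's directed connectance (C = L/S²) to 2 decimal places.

C = 0.16

The web has S = 10 species and L = 16 feeding links.
C = L / S² = 16 / 100 = 0.1600 ≈ 0.16.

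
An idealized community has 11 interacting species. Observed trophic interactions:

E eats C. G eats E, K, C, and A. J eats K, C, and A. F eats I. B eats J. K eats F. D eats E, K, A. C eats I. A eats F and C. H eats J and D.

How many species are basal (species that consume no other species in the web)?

1

Basal species (no prey listed): I.
Count: 1.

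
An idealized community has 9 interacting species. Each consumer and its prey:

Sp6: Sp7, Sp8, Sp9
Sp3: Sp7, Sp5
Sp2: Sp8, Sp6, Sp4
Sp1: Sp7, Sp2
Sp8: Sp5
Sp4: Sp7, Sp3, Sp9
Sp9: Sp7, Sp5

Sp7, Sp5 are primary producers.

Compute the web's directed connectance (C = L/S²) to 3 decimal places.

The web has S = 9 species and L = 16 feeding links.
C = L / S² = 16 / 81 = 0.1975 ≈ 0.198.

C = 0.198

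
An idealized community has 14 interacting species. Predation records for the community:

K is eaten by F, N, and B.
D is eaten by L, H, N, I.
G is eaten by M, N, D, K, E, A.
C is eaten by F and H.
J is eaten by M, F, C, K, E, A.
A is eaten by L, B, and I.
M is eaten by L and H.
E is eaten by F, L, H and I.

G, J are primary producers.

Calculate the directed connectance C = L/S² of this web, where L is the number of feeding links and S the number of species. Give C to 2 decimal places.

C = 0.15

The web has S = 14 species and L = 30 feeding links.
C = L / S² = 30 / 196 = 0.1531 ≈ 0.15.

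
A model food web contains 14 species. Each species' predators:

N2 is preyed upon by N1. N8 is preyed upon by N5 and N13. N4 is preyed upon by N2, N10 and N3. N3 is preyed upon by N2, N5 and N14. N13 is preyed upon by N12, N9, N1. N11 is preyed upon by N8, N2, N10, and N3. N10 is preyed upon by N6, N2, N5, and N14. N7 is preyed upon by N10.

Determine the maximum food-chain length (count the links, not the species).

3 links

One longest chain: N11 → N8 → N13 → N9.
It has 4 species and 3 links.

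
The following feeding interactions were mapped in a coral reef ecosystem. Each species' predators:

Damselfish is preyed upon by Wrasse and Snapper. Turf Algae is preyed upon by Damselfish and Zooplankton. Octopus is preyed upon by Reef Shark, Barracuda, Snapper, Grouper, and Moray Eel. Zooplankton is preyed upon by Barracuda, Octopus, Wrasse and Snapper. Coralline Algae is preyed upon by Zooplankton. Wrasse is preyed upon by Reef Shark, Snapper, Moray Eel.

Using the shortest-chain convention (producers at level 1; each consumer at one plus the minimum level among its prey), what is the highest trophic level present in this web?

Producers (level 1): Turf Algae, Coralline Algae.
Following each consumer down to its lowest-level prey: Turf Algae → Damselfish → Wrasse → Moray Eel (levels 1 through 4).
All prey of Moray Eel (Wrasse 3, Octopus 3) are at level 3 or above, so Moray Eel is at level 1 + 3 = 4.
Every consumer has at least one prey at level 3 or below, so none exceeds level 4.

4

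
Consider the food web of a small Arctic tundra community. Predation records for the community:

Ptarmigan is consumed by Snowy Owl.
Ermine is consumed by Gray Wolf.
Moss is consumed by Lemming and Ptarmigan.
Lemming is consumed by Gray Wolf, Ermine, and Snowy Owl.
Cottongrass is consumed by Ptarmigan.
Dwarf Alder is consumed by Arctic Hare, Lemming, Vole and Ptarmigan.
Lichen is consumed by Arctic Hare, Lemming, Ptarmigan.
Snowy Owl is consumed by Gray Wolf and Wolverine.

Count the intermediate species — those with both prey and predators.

Intermediate species (has both prey and predators): Ptarmigan, Lemming, Ermine, Snowy Owl.
Count: 4.

4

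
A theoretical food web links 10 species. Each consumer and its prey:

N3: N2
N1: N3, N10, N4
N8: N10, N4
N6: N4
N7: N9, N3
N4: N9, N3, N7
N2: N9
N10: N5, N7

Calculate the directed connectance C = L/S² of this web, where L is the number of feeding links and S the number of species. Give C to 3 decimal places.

C = 0.150

The web has S = 10 species and L = 15 feeding links.
C = L / S² = 15 / 100 = 0.1500 ≈ 0.150.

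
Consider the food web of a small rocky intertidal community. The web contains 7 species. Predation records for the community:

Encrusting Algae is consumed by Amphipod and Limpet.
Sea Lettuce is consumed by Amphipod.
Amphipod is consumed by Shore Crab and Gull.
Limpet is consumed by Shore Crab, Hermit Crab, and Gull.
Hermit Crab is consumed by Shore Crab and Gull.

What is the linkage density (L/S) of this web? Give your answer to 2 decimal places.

There are L = 10 links among S = 7 species.
L/S = 10/7 = 1.4286 ≈ 1.43.

L/S = 1.43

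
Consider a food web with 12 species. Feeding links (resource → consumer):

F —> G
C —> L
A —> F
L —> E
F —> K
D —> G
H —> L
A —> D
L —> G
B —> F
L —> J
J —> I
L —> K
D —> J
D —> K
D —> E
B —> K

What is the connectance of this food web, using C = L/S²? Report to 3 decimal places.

C = 0.118

The web has S = 12 species and L = 17 feeding links.
C = L / S² = 17 / 144 = 0.1181 ≈ 0.118.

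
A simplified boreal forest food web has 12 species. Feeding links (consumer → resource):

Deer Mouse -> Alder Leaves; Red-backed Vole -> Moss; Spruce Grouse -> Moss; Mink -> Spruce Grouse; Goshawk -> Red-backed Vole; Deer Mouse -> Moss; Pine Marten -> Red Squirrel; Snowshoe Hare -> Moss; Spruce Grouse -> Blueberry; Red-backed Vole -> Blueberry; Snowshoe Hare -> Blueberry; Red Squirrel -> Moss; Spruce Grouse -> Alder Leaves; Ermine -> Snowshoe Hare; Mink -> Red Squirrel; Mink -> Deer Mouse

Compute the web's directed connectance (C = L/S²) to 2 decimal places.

C = 0.11

The web has S = 12 species and L = 16 feeding links.
C = L / S² = 16 / 144 = 0.1111 ≈ 0.11.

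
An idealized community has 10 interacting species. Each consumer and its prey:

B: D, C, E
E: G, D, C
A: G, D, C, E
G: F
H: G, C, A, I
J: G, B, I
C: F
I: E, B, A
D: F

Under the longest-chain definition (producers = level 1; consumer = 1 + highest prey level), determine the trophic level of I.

Trophic level 5

F is a producer → level 1.
G eats F → level 2.
E eats G (level 2); other prey at levels: D 2, C 2 → level 3.
B eats E (level 3); other prey at levels: D 2, C 2 → level 4.
I eats B (level 4); other prey at levels: E 3, A 4 → level 5.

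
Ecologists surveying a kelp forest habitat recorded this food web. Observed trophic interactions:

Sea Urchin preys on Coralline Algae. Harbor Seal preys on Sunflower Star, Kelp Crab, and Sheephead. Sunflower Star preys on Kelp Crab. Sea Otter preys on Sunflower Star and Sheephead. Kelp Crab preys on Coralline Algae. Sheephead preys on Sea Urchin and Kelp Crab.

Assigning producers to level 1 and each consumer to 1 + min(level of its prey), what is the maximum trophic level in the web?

Producers (level 1): Coralline Algae.
Following each consumer down to its lowest-level prey: Coralline Algae → Kelp Crab → Sunflower Star → Sea Otter (levels 1 through 4).
All prey of Sea Otter (Sunflower Star 3, Sheephead 3) are at level 3 or above, so Sea Otter is at level 1 + 3 = 4.
Every consumer has at least one prey at level 3 or below, so none exceeds level 4.

4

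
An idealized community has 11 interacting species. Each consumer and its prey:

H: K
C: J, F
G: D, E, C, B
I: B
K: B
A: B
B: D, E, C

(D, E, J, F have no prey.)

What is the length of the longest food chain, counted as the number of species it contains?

One longest chain: J → C → B → K → H.
It has 5 species and 4 links.

5 species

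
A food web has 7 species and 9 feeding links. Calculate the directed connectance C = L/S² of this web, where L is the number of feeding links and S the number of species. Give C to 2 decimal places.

C = 0.18

The web has S = 7 species and L = 9 feeding links.
C = L / S² = 9 / 49 = 0.1837 ≈ 0.18.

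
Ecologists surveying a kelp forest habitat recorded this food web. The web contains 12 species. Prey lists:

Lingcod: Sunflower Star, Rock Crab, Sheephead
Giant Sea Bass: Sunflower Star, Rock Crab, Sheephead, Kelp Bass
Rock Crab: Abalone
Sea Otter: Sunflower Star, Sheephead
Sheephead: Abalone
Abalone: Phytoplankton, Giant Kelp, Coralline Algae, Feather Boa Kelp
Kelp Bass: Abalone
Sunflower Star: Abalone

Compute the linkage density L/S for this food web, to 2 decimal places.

There are L = 17 links among S = 12 species.
L/S = 17/12 = 1.4167 ≈ 1.42.

L/S = 1.42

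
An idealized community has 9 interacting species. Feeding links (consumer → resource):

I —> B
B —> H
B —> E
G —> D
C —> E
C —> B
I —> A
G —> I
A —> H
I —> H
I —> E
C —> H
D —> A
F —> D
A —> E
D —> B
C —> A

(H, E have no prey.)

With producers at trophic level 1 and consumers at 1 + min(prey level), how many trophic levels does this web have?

Producers (level 1): H, E.
Following each consumer down to its lowest-level prey: H → A → D → F (levels 1 through 4).
All prey of F (D 3) are at level 3 or above, so F is at level 1 + 3 = 4.
Every consumer has at least one prey at level 3 or below, so none exceeds level 4.

4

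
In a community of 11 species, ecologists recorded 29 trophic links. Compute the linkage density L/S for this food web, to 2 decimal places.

L/S = 2.64

There are L = 29 links among S = 11 species.
L/S = 29/11 = 2.6364 ≈ 2.64.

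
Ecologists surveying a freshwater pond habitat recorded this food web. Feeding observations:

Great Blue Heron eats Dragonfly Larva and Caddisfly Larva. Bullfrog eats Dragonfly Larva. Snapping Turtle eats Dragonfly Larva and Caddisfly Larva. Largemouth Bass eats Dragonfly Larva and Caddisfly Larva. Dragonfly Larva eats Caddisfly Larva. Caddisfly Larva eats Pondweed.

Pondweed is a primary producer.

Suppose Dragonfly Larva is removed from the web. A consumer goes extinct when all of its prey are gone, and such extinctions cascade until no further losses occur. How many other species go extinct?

1

Remove Dragonfly Larva.
Round 1: Bullfrog (all prey gone) → extinct.
No further losses. Total secondary extinctions: 1.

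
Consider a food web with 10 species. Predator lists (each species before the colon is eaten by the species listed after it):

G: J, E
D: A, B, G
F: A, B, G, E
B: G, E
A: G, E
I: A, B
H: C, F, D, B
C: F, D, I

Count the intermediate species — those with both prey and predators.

7

Intermediate species (has both prey and predators): C, F, D, I, A, B, G.
Count: 7.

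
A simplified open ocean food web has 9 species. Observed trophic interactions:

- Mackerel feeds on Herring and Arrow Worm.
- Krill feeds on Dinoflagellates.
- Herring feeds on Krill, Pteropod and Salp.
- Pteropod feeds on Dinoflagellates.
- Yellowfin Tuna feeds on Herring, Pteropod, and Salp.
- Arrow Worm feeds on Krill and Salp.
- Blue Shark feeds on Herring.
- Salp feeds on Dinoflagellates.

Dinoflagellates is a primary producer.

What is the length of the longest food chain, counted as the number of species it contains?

4 species

One longest chain: Dinoflagellates → Pteropod → Herring → Blue Shark.
It has 4 species and 3 links.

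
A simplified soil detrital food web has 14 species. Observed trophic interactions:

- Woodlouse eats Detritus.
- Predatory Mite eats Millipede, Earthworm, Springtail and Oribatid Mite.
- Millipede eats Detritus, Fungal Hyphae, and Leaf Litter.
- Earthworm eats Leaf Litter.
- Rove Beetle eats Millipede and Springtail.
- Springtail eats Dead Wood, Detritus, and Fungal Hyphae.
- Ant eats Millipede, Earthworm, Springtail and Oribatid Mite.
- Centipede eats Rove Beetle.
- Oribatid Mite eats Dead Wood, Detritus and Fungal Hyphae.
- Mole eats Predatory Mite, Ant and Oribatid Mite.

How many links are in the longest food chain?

One longest chain: Dead Wood → Springtail → Predatory Mite → Mole.
It has 4 species and 3 links.

3 links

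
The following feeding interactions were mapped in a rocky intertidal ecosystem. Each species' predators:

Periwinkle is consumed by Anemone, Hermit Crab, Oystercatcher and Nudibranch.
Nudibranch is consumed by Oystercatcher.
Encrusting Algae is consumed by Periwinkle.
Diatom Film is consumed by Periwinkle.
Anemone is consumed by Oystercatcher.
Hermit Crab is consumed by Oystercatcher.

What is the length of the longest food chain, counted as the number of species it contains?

4 species

One longest chain: Encrusting Algae → Periwinkle → Hermit Crab → Oystercatcher.
It has 4 species and 3 links.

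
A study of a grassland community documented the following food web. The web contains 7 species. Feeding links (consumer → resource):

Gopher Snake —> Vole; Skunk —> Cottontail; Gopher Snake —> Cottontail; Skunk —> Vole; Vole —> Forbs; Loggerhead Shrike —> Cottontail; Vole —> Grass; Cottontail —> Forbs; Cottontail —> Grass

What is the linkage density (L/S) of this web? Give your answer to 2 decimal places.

There are L = 9 links among S = 7 species.
L/S = 9/7 = 1.2857 ≈ 1.29.

L/S = 1.29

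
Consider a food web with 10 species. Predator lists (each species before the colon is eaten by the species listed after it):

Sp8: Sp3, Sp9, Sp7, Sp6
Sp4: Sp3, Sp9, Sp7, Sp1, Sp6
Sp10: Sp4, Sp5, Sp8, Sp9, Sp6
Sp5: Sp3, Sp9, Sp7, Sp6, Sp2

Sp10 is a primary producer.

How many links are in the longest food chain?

One longest chain: Sp10 → Sp4 → Sp3.
It has 3 species and 2 links.

2 links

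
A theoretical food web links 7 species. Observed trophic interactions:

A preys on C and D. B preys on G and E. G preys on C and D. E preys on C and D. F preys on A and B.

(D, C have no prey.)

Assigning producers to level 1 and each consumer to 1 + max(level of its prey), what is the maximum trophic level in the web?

4

Producers (level 1): D, C.
D → G → B → F gives F level 4.
No species has a prey at level 4, so no species reaches level 5.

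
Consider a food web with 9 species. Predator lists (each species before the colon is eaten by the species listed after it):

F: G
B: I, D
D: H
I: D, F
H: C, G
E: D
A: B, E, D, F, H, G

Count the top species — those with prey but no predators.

Top species (has prey, but nothing eats it): C, G.
Count: 2.

2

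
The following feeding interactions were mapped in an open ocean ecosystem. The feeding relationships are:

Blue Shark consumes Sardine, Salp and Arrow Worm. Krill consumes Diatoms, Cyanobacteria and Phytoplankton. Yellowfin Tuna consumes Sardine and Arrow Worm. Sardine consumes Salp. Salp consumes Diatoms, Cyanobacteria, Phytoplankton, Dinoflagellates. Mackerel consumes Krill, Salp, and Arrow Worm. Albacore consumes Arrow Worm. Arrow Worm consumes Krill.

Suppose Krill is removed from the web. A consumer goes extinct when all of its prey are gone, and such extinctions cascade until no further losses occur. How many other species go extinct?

Remove Krill.
Round 1: Arrow Worm (all prey gone) → extinct.
Round 2: Albacore (all prey gone) → extinct.
No further losses. Total secondary extinctions: 2.

2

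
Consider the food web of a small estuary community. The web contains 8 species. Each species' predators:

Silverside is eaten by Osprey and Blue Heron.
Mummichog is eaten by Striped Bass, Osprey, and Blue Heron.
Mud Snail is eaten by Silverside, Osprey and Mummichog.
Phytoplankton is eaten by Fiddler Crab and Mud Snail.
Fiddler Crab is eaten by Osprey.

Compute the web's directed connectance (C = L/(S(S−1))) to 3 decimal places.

The web has S = 8 species and L = 11 feeding links.
C = L / (S(S−1)) = 11 / 56 = 0.1964 ≈ 0.196.

C = 0.196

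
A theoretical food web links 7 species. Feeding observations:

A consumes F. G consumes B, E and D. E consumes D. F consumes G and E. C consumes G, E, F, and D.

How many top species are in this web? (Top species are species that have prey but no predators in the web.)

2

Top species (has prey, but nothing eats it): C, A.
Count: 2.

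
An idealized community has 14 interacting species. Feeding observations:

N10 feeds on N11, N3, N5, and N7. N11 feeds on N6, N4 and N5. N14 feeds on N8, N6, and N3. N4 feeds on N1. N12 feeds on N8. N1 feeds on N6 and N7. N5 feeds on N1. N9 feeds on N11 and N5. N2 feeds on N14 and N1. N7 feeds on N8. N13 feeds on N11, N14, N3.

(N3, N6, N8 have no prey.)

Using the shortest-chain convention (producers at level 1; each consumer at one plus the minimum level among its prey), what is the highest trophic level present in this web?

Producers (level 1): N3, N6, N8.
Following each consumer down to its lowest-level prey: N6 → N1 → N5 (levels 1 through 3).
All prey of N5 (N1 2) are at level 2 or above, so N5 is at level 1 + 2 = 3.
Every consumer has at least one prey at level 2 or below, so none exceeds level 3.

3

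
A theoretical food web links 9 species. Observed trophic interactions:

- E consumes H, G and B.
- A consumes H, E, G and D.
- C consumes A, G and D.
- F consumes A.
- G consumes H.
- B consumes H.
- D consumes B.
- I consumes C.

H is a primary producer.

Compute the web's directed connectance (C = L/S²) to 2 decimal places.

C = 0.19

The web has S = 9 species and L = 15 feeding links.
C = L / S² = 15 / 81 = 0.1852 ≈ 0.19.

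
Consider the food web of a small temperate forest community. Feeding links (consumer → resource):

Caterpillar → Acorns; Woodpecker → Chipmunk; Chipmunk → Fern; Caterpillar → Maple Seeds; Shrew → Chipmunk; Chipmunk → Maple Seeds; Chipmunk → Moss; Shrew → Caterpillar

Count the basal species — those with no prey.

Basal species (no prey listed): Maple Seeds, Moss, Fern, Acorns.
Count: 4.

4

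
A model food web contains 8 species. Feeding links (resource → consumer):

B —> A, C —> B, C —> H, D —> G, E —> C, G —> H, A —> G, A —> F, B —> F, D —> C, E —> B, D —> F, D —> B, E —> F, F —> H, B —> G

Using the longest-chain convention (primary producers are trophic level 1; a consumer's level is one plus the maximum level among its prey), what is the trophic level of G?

D is a producer → level 1.
C eats D (level 1); other prey at levels: E 1 → level 2.
B eats C (level 2); other prey at levels: D 1, E 1 → level 3.
A eats B → level 4.
G eats A (level 4); other prey at levels: D 1, B 3 → level 5.

Trophic level 5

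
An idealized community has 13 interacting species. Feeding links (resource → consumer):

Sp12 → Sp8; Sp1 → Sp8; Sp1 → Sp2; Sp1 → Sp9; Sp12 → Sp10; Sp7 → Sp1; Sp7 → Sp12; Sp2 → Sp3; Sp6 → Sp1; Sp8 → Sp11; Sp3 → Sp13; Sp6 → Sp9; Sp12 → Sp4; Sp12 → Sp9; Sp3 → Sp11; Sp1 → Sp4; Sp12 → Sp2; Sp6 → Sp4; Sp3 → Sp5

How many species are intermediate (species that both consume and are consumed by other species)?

Intermediate species (has both prey and predators): Sp1, Sp12, Sp2, Sp8, Sp3.
Count: 5.

5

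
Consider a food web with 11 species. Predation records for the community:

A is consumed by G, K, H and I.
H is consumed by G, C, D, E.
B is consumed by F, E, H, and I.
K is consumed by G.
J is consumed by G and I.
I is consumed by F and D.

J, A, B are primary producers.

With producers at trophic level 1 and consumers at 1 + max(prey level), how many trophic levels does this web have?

Producers (level 1): J, A, B.
J → I → F gives F level 3.
No species has a prey at level 3, so no species reaches level 4.

3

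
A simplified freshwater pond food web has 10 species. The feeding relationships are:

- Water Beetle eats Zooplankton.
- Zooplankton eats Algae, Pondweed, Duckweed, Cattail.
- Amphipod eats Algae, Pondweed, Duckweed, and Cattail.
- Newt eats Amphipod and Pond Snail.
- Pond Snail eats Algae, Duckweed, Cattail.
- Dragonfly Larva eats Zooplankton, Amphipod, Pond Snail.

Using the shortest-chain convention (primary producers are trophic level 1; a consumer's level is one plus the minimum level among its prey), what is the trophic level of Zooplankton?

Trophic level 2

Pondweed is a producer → level 1.
Zooplankton eats Pondweed → level 2.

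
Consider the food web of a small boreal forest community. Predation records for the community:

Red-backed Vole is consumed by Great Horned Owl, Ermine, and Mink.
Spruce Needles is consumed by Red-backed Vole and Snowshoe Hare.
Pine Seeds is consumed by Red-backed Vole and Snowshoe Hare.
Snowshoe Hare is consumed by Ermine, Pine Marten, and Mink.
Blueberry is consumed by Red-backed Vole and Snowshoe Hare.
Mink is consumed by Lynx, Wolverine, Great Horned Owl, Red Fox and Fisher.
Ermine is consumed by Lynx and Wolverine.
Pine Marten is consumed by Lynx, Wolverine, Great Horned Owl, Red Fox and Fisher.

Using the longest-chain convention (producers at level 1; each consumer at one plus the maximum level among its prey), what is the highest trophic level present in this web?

Producers (level 1): Blueberry, Spruce Needles, Pine Seeds.
Blueberry → Snowshoe Hare → Pine Marten → Great Horned Owl gives Great Horned Owl level 4.
No species has a prey at level 4, so no species reaches level 5.

4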